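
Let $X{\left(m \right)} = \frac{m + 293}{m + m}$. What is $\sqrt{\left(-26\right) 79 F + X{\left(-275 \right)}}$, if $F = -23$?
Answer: $\frac{\sqrt{142906951}}{55} \approx 217.35$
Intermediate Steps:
$X{\left(m \right)} = \frac{293 + m}{2 m}$
$\sqrt{\left(-26\right) 79 F + X{\left(-275 \right)}} = \sqrt{\left(-26\right) 79 \left(-23\right) + \frac{293 - 275}{2 \left(-275\right)}} = \sqrt{\left(-2054\right) \left(-23\right) + \frac{1}{2} \left(- \frac{1}{275}\right) 18} = \sqrt{47242 - \frac{9}{275}} = \sqrt{\frac{12991541}{275}} = \frac{\sqrt{142906951}}{55}$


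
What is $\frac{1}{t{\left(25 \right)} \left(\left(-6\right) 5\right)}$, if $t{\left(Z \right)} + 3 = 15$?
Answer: $- \frac{1}{360} \approx -0.0027778$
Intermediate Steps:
$t{\left(Z \right)} = 12$ ($t{\left(Z \right)} = -3 + 15 = 12$)
$\frac{1}{t{\left(25 \right)} \left(\left(-6\right) 5\right)} = \frac{1}{12 \left(\left(-6\right) 5\right)} = \frac{1}{12 \left(-30\right)} = \frac{1}{-360} = - \frac{1}{360}$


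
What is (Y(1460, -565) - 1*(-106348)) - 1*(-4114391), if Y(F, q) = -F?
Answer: 4219279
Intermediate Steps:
(Y(1460, -565) - 1*(-106348)) - 1*(-4114391) = (-1*1460 - 1*(-106348)) - 1*(-4114391) = (-1460 + 106348) + 4114391 = 104888 + 4114391 = 4219279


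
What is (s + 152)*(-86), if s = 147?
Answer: -25714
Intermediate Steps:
(s + 152)*(-86) = (147 + 152)*(-86) = 299*(-86) = -25714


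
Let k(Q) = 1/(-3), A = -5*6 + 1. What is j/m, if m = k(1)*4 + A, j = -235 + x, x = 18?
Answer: 93/13 ≈ 7.1538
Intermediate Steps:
A = -29 (A = -30 + 1 = -29)
k(Q) = -⅓
j = -217 (j = -235 + 18 = -217)
m = -91/3 (m = -⅓*4 - 29 = -4/3 - 29 = -91/3 ≈ -30.333)
j/m = -217/(-91/3) = -217*(-3/91) = 93/13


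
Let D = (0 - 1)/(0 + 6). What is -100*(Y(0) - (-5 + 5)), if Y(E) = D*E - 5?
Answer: 500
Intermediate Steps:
D = -⅙ (D = -1/6 = -1*⅙ = -⅙ ≈ -0.16667)
Y(E) = -5 - E/6 (Y(E) = -E/6 - 5 = -5 - E/6)
-100*(Y(0) - (-5 + 5)) = -100*((-5 - ⅙*0) - (-5 + 5)) = -100*((-5 + 0) - 1*0) = -100*(-5 + 0) = -100*(-5) = 500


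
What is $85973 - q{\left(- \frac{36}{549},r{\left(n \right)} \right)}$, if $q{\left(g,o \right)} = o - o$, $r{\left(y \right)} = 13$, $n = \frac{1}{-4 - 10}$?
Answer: $85973$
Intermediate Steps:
$n = - \frac{1}{14}$ ($n = \frac{1}{-4 - 10} = \frac{1}{-14} = - \frac{1}{14} \approx -0.071429$)
$q{\left(g,o \right)} = 0$
$85973 - q{\left(- \frac{36}{549},r{\left(n \right)} \right)} = 85973 - 0 = 85973 + 0 = 85973$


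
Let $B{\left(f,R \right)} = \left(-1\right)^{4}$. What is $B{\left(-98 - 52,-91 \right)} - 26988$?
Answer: $-26987$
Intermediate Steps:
$B{\left(f,R \right)} = 1$
$B{\left(-98 - 52,-91 \right)} - 26988 = 1 - 26988 = -26987$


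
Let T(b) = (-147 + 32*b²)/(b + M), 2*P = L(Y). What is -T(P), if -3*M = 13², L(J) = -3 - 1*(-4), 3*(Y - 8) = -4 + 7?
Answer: -834/335 ≈ -2.4896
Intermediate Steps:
Y = 9 (Y = 8 + (-4 + 7)/3 = 8 + (⅓)*3 = 8 + 1 = 9)
L(J) = 1 (L(J) = -3 + 4 = 1)
M = -169/3 (M = -⅓*13² = -⅓*169 = -169/3 ≈ -56.333)
P = ½ (P = (½)*1 = ½ ≈ 0.50000)
T(b) = (-147 + 32*b²)/(-169/3 + b) (T(b) = (-147 + 32*b²)/(b - 169/3) = (-147 + 32*b²)/(-169/3 + b))
-T(P) = -3*(-147 + 32*(½)²)/(-169 + 3*(½)) = -3*(-147 + 32*(¼))/(-169 + 3/2) = -3*(-147 + 8)/(-335/2) = -3*(-2)*(-139)/335 = -1*834/335 = -834/335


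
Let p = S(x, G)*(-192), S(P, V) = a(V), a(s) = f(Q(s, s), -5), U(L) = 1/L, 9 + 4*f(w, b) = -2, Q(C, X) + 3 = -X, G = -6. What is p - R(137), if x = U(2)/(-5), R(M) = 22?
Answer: 506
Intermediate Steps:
Q(C, X) = -3 - X
f(w, b) = -11/4 (f(w, b) = -9/4 + (¼)*(-2) = -9/4 - ½ = -11/4)
x = -⅒ (x = 1/(2*(-5)) = (½)*(-⅕) = -⅒ ≈ -0.10000)
a(s) = -11/4
S(P, V) = -11/4
p = 528 (p = -11/4*(-192) = 528)
p - R(137) = 528 - 1*22 = 528 - 22 = 506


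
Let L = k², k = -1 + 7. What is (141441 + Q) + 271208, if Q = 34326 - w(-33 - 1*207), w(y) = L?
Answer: 446939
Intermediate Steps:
k = 6
L = 36 (L = 6² = 36)
w(y) = 36
Q = 34290 (Q = 34326 - 1*36 = 34326 - 36 = 34290)
(141441 + Q) + 271208 = (141441 + 34290) + 271208 = 175731 + 271208 = 446939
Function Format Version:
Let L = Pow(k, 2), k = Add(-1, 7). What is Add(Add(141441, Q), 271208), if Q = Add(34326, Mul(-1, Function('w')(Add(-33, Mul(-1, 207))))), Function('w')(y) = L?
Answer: 446939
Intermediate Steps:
k = 6
L = 36 (L = Pow(6, 2) = 36)
Function('w')(y) = 36
Q = 34290 (Q = Add(34326, Mul(-1, 36)) = Add(34326, -36) = 34290)
Add(Add(141441, Q), 271208) = Add(Add(141441, 34290), 271208) = Add(175731, 271208) = 446939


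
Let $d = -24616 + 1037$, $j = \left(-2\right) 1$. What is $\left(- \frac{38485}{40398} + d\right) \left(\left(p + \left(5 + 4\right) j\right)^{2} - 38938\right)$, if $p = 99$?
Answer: $\frac{30841777427479}{40398} \approx 7.6345 \cdot 10^{8}$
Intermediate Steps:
$j = -2$
$d = -23579$
$\left(- \frac{38485}{40398} + d\right) \left(\left(p + \left(5 + 4\right) j\right)^{2} - 38938\right) = \left(- \frac{38485}{40398} - 23579\right) \left(\left(99 + \left(5 + 4\right) \left(-2\right)\right)^{2} - 38938\right) = \left(\left(-38485\right) \frac{1}{40398} - 23579\right) \left(\left(99 + 9 \left(-2\right)\right)^{2} - 38938\right) = \left(- \frac{38485}{40398} - 23579\right) \left(\left(99 - 18\right)^{2} - 38938\right) = - \frac{952582927 \left(81^{2} - 38938\right)}{40398} = - \frac{952582927 \left(6561 - 38938\right)}{40398} = \left(- \frac{952582927}{40398}\right) \left(-32377\right) = \frac{30841777427479}{40398}$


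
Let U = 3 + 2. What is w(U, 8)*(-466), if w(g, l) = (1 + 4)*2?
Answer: -4660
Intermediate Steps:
U = 5
w(g, l) = 10 (w(g, l) = 5*2 = 10)
w(U, 8)*(-466) = 10*(-466) = -4660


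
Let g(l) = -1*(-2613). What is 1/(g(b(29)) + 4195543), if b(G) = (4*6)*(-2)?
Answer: 1/4198156 ≈ 2.3820e-7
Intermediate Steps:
b(G) = -48 (b(G) = 24*(-2) = -48)
g(l) = 2613
1/(g(b(29)) + 4195543) = 1/(2613 + 4195543) = 1/4198156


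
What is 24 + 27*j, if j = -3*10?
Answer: -786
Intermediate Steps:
j = -30
24 + 27*j = 24 + 27*(-30) = 24 - 810 = -786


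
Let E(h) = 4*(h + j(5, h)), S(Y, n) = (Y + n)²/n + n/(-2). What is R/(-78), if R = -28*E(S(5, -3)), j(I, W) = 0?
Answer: 28/117 ≈ 0.23932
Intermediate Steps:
S(Y, n) = -n/2 + (Y + n)²/n (S(Y, n) = (Y + n)²/n + n*(-½) = (Y + n)²/n - n/2 = -n/2 + (Y + n)²/n)
E(h) = 4*h (E(h) = 4*(h + 0) = 4*h)
R = -56/3 (R = -112*(-½*(-3) + (5 - 3)²/(-3)) = -112*(3/2 - ⅓*2²) = -112*(3/2 - ⅓*4) = -112*(3/2 - 4/3) = -112/6 = -28*⅔ = -56/3 ≈ -18.667)
R/(-78) = -56/3/(-78) = -1/78*(-56/3) = 28/117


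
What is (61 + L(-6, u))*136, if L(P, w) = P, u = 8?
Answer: 7480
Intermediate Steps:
(61 + L(-6, u))*136 = (61 - 6)*136 = 55*136 = 7480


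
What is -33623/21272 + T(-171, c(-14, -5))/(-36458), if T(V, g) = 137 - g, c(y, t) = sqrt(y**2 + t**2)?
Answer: -614370799/387767288 + sqrt(221)/36458 ≈ -1.5840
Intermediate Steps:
c(y, t) = sqrt(t**2 + y**2)
-33623/21272 + T(-171, c(-14, -5))/(-36458) = -33623/21272 + (137 - sqrt((-5)**2 + (-14)**2))/(-36458) = -33623*1/21272 + (137 - sqrt(25 + 196))*(-1/36458) = -33623/21272 + (137 - sqrt(221))*(-1/36458) = -33623/21272 + (-137/36458 + sqrt(221)/36458) = -614370799/387767288 + sqrt(221)/36458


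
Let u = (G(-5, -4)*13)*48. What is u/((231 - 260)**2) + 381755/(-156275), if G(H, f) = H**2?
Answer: 423366809/26285455 ≈ 16.107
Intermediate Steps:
u = 15600 (u = ((-5)**2*13)*48 = (25*13)*48 = 325*48 = 15600)
u/((231 - 260)**2) + 381755/(-156275) = 15600/((231 - 260)**2) + 381755/(-156275) = 15600/((-29)**2) + 381755*(-1/156275) = 15600/841 - 76351/31255 = 423366809/26285455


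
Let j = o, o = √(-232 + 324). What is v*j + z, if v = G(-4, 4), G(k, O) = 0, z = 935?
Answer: 935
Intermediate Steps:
v = 0
o = 2*√23 (o = √92 = 2*√23 ≈ 9.5917)
j = 2*√23 ≈ 9.5917
v*j + z = 0*(2*√23) + 935 = 0 + 935 = 935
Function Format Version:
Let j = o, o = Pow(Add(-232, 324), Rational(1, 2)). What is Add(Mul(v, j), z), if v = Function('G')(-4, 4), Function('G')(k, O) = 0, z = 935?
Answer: 935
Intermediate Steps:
v = 0
o = Mul(2, Pow(23, Rational(1, 2))) (o = Pow(92, Rational(1, 2)) = Mul(2, Pow(23, Rational(1, 2))) ≈ 9.5917)
j = Mul(2, Pow(23, Rational(1, 2))) ≈ 9.5917
Add(Mul(v, j), z) = Add(Mul(0, Mul(2, Pow(23, Rational(1, 2)))), 935) = Add(0, 935) = 935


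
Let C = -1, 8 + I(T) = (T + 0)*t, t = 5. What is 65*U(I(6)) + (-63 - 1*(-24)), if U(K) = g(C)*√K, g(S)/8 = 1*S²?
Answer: -39 + 520*√22 ≈ 2400.0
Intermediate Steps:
I(T) = -8 + 5*T (I(T) = -8 + (T + 0)*5 = -8 + T*5 = -8 + 5*T)
g(S) = 8*S² (g(S) = 8*(1*S²) = 8*S²)
U(K) = 8*√K (U(K) = (8*(-1)²)*√K = (8*1)*√K = 8*√K)
65*U(I(6)) + (-63 - 1*(-24)) = 65*(8*√(-8 + 5*6)) + (-63 - 1*(-24)) = 65*(8*√(-8 + 30)) + (-63 + 24) = 65*(8*√22) - 39 = 520*√22 - 39 = -39 + 520*√22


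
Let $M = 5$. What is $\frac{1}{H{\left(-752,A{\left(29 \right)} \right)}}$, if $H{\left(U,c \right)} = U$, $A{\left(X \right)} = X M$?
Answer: $- \frac{1}{752} \approx -0.0013298$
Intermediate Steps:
$A{\left(X \right)} = 5 X$ ($A{\left(X \right)} = X 5 = 5 X$)
$\frac{1}{H{\left(-752,A{\left(29 \right)} \right)}} = \frac{1}{-752} = - \frac{1}{752}$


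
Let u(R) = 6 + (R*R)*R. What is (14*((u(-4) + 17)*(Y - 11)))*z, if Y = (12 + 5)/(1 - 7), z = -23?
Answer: -547883/3 ≈ -1.8263e+5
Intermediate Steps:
u(R) = 6 + R³ (u(R) = 6 + R²*R = 6 + R³)
Y = -17/6 (Y = 17/(-6) = 17*(-⅙) = -17/6 ≈ -2.8333)
(14*((u(-4) + 17)*(Y - 11)))*z = (14*(((6 + (-4)³) + 17)*(-17/6 - 11)))*(-23) = (14*(((6 - 64) + 17)*(-83/6)))*(-23) = (14*((-58 + 17)*(-83/6)))*(-23) = (14*(-41*(-83/6)))*(-23) = (14*(3403/6))*(-23) = (23821/3)*(-23) = -547883/3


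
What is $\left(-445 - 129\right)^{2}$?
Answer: $329476$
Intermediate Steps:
$\left(-445 - 129\right)^{2} = \left(-574\right)^{2} = 329476$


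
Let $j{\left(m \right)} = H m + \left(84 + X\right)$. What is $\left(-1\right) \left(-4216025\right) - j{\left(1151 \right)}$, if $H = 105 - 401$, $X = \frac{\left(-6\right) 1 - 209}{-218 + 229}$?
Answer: $\frac{50123222}{11} \approx 4.5567 \cdot 10^{6}$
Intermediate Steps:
$X = - \frac{215}{11}$ ($X = \frac{-6 - 209}{11} = \left(-215\right) \frac{1}{11} = - \frac{215}{11} \approx -19.545$)
$H = -296$
$j{\left(m \right)} = \frac{709}{11} - 296 m$ ($j{\left(m \right)} = - 296 m + \left(84 - \frac{215}{11}\right) = - 296 m + \frac{709}{11} = \frac{709}{11} - 296 m$)
$\left(-1\right) \left(-4216025\right) - j{\left(1151 \right)} = \left(-1\right) \left(-4216025\right) - \left(\frac{709}{11} - 340696\right) = 4216025 - \left(\frac{709}{11} - 340696\right) = 4216025 - - \frac{3746947}{11} = 4216025 + \frac{3746947}{11} = \frac{50123222}{11}$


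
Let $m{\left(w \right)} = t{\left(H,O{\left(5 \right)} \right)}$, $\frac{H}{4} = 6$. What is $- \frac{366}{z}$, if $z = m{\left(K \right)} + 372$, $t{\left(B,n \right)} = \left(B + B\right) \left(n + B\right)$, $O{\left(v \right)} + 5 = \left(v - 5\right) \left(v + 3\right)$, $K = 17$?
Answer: $- \frac{61}{214} \approx -0.28505$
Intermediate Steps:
$H = 24$ ($H = 4 \cdot 6 = 24$)
$O{\left(v \right)} = -5 + \left(-5 + v\right) \left(3 + v\right)$ ($O{\left(v \right)} = -5 + \left(v - 5\right) \left(v + 3\right) = -5 + \left(-5 + v\right) \left(3 + v\right)$)
$t{\left(B,n \right)} = 2 B \left(B + n\right)$
$m{\left(w \right)} = 912$ ($m{\left(w \right)} = 2 \cdot 24 \left(24 - \left(30 - 25\right)\right) = 2 \cdot 24 \left(24 - 5\right) = 2 \cdot 24 \cdot 19 = 912$)
$z = 1284$ ($z = 912 + 372 = 1284$)
$- \frac{366}{z} = - \frac{366}{1284} = \left(-366\right) \frac{1}{1284} = - \frac{61}{214}$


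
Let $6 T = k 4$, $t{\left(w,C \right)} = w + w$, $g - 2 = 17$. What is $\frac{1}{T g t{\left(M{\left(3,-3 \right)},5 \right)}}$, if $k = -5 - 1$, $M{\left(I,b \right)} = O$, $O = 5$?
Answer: $- \frac{1}{760} \approx -0.0013158$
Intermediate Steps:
$g = 19$ ($g = 2 + 17 = 19$)
$M{\left(I,b \right)} = 5$
$k = -6$
$t{\left(w,C \right)} = 2 w$
$T = -4$ ($T = \frac{\left(-6\right) 4}{6} = \frac{1}{6} \left(-24\right) = -4$)
$\frac{1}{T g t{\left(M{\left(3,-3 \right)},5 \right)}} = \frac{1}{\left(-4\right) 19 \cdot 2 \cdot 5} = \frac{1}{\left(-76\right) 10} = \frac{1}{-760} = - \frac{1}{760}$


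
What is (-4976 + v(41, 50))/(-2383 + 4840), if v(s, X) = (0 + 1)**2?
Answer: -4975/2457 ≈ -2.0248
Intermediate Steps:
v(s, X) = 1 (v(s, X) = 1**2 = 1)
(-4976 + v(41, 50))/(-2383 + 4840) = (-4976 + 1)/(-2383 + 4840) = -4975/2457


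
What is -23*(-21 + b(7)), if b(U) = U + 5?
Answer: 207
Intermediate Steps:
b(U) = 5 + U
-23*(-21 + b(7)) = -23*(-21 + (5 + 7)) = -23*(-21 + 12) = -23*(-9) = 207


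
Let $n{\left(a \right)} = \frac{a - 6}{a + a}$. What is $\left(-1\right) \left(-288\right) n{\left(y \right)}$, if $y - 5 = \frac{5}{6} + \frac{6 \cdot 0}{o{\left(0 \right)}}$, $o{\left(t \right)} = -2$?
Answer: $- \frac{144}{35} \approx -4.1143$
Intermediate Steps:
$y = \frac{35}{6}$ ($y = 5 + \left(\frac{5}{6} + \frac{6 \cdot 0}{-2}\right) = 5 + \left(5 \cdot \frac{1}{6} + 0 \left(- \frac{1}{2}\right)\right) = 5 + \left(\frac{5}{6} + 0\right) = 5 + \frac{5}{6} = \frac{35}{6} \approx 5.8333$)
$n{\left(a \right)} = \frac{-6 + a}{2 a}$
$\left(-1\right) \left(-288\right) n{\left(y \right)} = \left(-1\right) \left(-288\right) \frac{-6 + \frac{35}{6}}{2 \cdot \frac{35}{6}} = 288 \cdot \frac{1}{2} \cdot \frac{6}{35} \left(- \frac{1}{6}\right) = 288 \left(- \frac{1}{70}\right) = - \frac{144}{35}$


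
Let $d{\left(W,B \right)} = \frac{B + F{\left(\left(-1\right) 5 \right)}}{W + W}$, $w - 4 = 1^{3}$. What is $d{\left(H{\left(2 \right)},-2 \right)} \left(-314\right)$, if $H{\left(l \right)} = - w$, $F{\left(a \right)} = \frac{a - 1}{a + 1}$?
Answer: $- \frac{157}{10} \approx -15.7$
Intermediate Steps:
$w = 5$ ($w = 4 + 1^{3} = 4 + 1 = 5$)
$F{\left(a \right)} = \frac{-1 + a}{1 + a}$
$H{\left(l \right)} = -5$ ($H{\left(l \right)} = \left(-1\right) 5 = -5$)
$d{\left(W,B \right)} = \frac{\frac{3}{2} + B}{2 W}$ ($d{\left(W,B \right)} = \frac{B + \frac{-1 - 5}{1 - 5}}{W + W} = \frac{B + \frac{-1 - 5}{1 - 5}}{2 W} = \left(B + \frac{1}{-4} \left(-6\right)\right) \frac{1}{2 W} = \left(B - - \frac{3}{2}\right) \frac{1}{2 W} = \left(B + \frac{3}{2}\right) \frac{1}{2 W} = \left(\frac{3}{2} + B\right) \frac{1}{2 W} = \frac{\frac{3}{2} + B}{2 W}$)
$d{\left(H{\left(2 \right)},-2 \right)} \left(-314\right) = \frac{3 + 2 \left(-2\right)}{4 \left(-5\right)} \left(-314\right) = \frac{1}{4} \left(- \frac{1}{5}\right) \left(3 - 4\right) \left(-314\right) = \frac{1}{4} \left(- \frac{1}{5}\right) \left(-1\right) \left(-314\right) = \frac{1}{20} \left(-314\right) = - \frac{157}{10}$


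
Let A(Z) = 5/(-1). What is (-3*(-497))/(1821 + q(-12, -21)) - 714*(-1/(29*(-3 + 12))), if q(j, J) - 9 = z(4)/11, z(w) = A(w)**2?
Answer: 214613/60465 ≈ 3.5494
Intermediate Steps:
A(Z) = -5 (A(Z) = 5*(-1) = -5)
z(w) = 25 (z(w) = (-5)**2 = 25)
q(j, J) = 124/11 (q(j, J) = 9 + 25/11 = 124/11)
(-3*(-497))/(1821 + q(-12, -21)) - 714*(-1/(29*(-3 + 12))) = (-3*(-497))/(1821 + 124/11) - 714*(-1/(29*(-3 + 12))) = 1491/(20155/11) - 714/((-29*9)) = 1491*(11/20155) - 714/(-261) = 16401/20155 - 714*(-1/261) = 16401/20155 + 238/87 = 214613/60465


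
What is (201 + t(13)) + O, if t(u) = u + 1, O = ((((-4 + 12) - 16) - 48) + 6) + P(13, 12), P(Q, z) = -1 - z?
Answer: 152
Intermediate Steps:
O = -63 (O = ((((-4 + 12) - 16) - 48) + 6) + (-1 - 1*12) = (((8 - 16) - 48) + 6) + (-1 - 12) = ((-8 - 48) + 6) - 13 = (-56 + 6) - 13 = -50 - 13 = -63)
t(u) = 1 + u
(201 + t(13)) + O = (201 + (1 + 13)) - 63 = (201 + 14) - 63 = 215 - 63 = 152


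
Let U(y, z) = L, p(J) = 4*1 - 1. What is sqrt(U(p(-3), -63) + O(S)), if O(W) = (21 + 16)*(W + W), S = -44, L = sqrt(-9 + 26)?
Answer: sqrt(-3256 + sqrt(17)) ≈ 57.025*I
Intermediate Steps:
p(J) = 3 (p(J) = 4 - 1 = 3)
L = sqrt(17) ≈ 4.1231
U(y, z) = sqrt(17)
O(W) = 74*W (O(W) = 37*(2*W) = 74*W)
sqrt(U(p(-3), -63) + O(S)) = sqrt(sqrt(17) + 74*(-44)) = sqrt(sqrt(17) - 3256) = sqrt(-3256 + sqrt(17))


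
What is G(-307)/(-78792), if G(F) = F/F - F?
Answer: -11/2814 ≈ -0.0039090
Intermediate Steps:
G(F) = 1 - F
G(-307)/(-78792) = (1 - 1*(-307))/(-78792) = (1 + 307)*(-1/78792) = 308*(-1/78792) = -11/2814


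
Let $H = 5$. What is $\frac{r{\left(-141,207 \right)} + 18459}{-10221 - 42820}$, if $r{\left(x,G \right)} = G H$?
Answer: $- \frac{19494}{53041} \approx -0.36753$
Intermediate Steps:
$r{\left(x,G \right)} = 5 G$ ($r{\left(x,G \right)} = G 5 = 5 G$)
$\frac{r{\left(-141,207 \right)} + 18459}{-10221 - 42820} = \frac{5 \cdot 207 + 18459}{-10221 - 42820} = \frac{1035 + 18459}{-53041} = 19494 \left(- \frac{1}{53041}\right) = - \frac{19494}{53041}$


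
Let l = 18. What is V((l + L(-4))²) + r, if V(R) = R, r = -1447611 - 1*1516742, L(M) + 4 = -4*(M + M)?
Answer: -2962237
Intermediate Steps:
L(M) = -4 - 8*M (L(M) = -4 - 4*(M + M) = -4 - 8*M)
r = -2964353 (r = -1447611 - 1516742 = -2964353)
V((l + L(-4))²) + r = (18 + (-4 - 8*(-4)))² - 2964353 = (18 + (-4 + 32))² - 2964353 = (18 + 28)² - 2964353 = 46² - 2964353 = 2116 - 2964353 = -2962237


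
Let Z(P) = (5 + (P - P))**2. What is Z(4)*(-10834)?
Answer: -270850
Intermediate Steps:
Z(P) = 25 (Z(P) = (5 + 0)**2 = 5**2 = 25)
Z(4)*(-10834) = 25*(-10834) = -270850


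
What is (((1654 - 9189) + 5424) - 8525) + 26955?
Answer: 16319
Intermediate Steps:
(((1654 - 9189) + 5424) - 8525) + 26955 = ((-7535 + 5424) - 8525) + 26955 = (-2111 - 8525) + 26955 = -10636 + 26955 = 16319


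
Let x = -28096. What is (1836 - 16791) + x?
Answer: -43051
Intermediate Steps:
(1836 - 16791) + x = (1836 - 16791) - 28096 = -14955 - 28096 = -43051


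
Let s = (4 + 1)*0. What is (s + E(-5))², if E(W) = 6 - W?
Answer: 121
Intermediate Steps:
s = 0 (s = 5*0 = 0)
(s + E(-5))² = (0 + (6 - 1*(-5)))² = (0 + (6 + 5))² = (0 + 11)² = 11² = 121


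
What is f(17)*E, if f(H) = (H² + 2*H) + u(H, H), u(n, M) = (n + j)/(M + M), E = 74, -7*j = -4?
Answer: 2848889/119 ≈ 23940.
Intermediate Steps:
j = 4/7 (j = -⅐*(-4) = 4/7 ≈ 0.57143)
u(n, M) = (4/7 + n)/(2*M) (u(n, M) = (n + 4/7)/(M + M) = (4/7 + n)/((2*M)) = (4/7 + n)*(1/(2*M)) = (4/7 + n)/(2*M))
f(H) = H² + 2*H + (4 + 7*H)/(14*H) (f(H) = (H² + 2*H) + (4 + 7*H)/(14*H) = H² + 2*H + (4 + 7*H)/(14*H))
f(17)*E = (½ + 17² + 2*17 + (2/7)/17)*74 = (½ + 289 + 34 + (2/7)*(1/17))*74 = (½ + 289 + 34 + 2/119)*74 = (76997/238)*74 = 2848889/119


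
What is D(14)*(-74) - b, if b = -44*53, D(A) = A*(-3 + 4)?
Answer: 1296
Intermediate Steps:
D(A) = A (D(A) = A*1 = A)
b = -2332
D(14)*(-74) - b = 14*(-74) - 1*(-2332) = -1036 + 2332 = 1296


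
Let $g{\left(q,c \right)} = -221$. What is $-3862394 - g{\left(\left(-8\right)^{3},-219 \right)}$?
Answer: $-3862173$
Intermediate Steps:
$-3862394 - g{\left(\left(-8\right)^{3},-219 \right)} = -3862394 - -221 = -3862394 + 221 = -3862173$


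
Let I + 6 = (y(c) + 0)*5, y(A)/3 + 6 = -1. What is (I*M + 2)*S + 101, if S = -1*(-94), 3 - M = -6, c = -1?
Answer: -93617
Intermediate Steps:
y(A) = -21 (y(A) = -18 + 3*(-1) = -18 - 3 = -21)
M = 9 (M = 3 - 1*(-6) = 3 + 6 = 9)
I = -111 (I = -6 + (-21 + 0)*5 = -6 - 21*5 = -6 - 105 = -111)
S = 94
(I*M + 2)*S + 101 = (-111*9 + 2)*94 + 101 = (-999 + 2)*94 + 101 = -997*94 + 101 = -93718 + 101 = -93617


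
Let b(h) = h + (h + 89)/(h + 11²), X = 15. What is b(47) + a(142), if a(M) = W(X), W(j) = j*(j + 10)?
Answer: 8879/21 ≈ 422.81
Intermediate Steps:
W(j) = j*(10 + j)
a(M) = 375 (a(M) = 15*(10 + 15) = 15*25 = 375)
b(h) = h + (89 + h)/(121 + h) (b(h) = h + (89 + h)/(h + 121) = h + (89 + h)/(121 + h))
b(47) + a(142) = (89 + 47² + 122*47)/(121 + 47) + 375 = (89 + 2209 + 5734)/168 + 375 = (1/168)*8032 + 375 = 1004/21 + 375 = 8879/21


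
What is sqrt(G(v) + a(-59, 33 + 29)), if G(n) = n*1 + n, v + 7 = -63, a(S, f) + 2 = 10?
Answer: 2*I*sqrt(33) ≈ 11.489*I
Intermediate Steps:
a(S, f) = 8 (a(S, f) = -2 + 10 = 8)
v = -70 (v = -7 - 63 = -70)
G(n) = 2*n (G(n) = n + n = 2*n)
sqrt(G(v) + a(-59, 33 + 29)) = sqrt(2*(-70) + 8) = sqrt(-140 + 8) = sqrt(-132) = 2*I*sqrt(33)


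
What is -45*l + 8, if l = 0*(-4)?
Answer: 8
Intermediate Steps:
l = 0
-45*l + 8 = -45*0 + 8 = 0 + 8 = 8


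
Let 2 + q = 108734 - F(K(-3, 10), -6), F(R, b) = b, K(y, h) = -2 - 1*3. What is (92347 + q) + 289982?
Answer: 491067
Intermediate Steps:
K(y, h) = -5 (K(y, h) = -2 - 3 = -5)
q = 108738 (q = -2 + (108734 - 1*(-6)) = -2 + (108734 + 6) = -2 + 108740 = 108738)
(92347 + q) + 289982 = (92347 + 108738) + 289982 = 201085 + 289982 = 491067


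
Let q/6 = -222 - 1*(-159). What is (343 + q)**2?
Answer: 1225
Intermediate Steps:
q = -378 (q = 6*(-222 - 1*(-159)) = 6*(-222 + 159) = 6*(-63) = -378)
(343 + q)**2 = (343 - 378)**2 = (-35)**2 = 1225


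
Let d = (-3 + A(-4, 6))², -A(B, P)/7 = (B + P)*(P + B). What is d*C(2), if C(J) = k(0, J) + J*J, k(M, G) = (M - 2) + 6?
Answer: 7688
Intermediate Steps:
A(B, P) = -7*(B + P)² (A(B, P) = -7*(B + P)*(P + B) = -7*(B + P)*(B + P) = -7*(B + P)²)
k(M, G) = 4 + M (k(M, G) = (-2 + M) + 6 = 4 + M)
C(J) = 4 + J² (C(J) = (4 + 0) + J*J = 4 + J²)
d = 961 (d = (-3 - 7*(-4 + 6)²)² = (-3 - 7*2²)² = (-3 - 7*4)² = (-3 - 28)² = (-31)² = 961)
d*C(2) = 961*(4 + 2²) = 961*(4 + 4) = 961*8 = 7688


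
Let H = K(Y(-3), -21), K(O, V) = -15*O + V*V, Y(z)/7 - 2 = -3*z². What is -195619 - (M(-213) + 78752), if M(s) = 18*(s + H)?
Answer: -325725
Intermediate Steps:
Y(z) = 14 - 21*z² (Y(z) = 14 + 7*(-3*z²) = 14 - 21*z²)
K(O, V) = V² - 15*O (K(O, V) = -15*O + V² = V² - 15*O)
H = 3066 (H = (-21)² - 15*(14 - 21*(-3)²) = 441 - 15*(14 - 21*9) = 441 - 15*(14 - 189) = 441 - 15*(-175) = 441 + 2625 = 3066)
M(s) = 55188 + 18*s (M(s) = 18*(s + 3066) = 18*(3066 + s) = 55188 + 18*s)
-195619 - (M(-213) + 78752) = -195619 - ((55188 + 18*(-213)) + 78752) = -195619 - ((55188 - 3834) + 78752) = -195619 - (51354 + 78752) = -195619 - 1*130106 = -195619 - 130106 = -325725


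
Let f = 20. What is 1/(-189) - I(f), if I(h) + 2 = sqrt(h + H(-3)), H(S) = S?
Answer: 377/189 - sqrt(17) ≈ -2.1284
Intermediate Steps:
I(h) = -2 + sqrt(-3 + h) (I(h) = -2 + sqrt(h - 3) = -2 + sqrt(-3 + h))
1/(-189) - I(f) = 1/(-189) - (-2 + sqrt(-3 + 20)) = -1/189 - (-2 + sqrt(17)) = -1/189 + (2 - sqrt(17)) = 377/189 - sqrt(17)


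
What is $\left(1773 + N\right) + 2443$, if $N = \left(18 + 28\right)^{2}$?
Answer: $6332$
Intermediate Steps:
$N = 2116$ ($N = 46^{2} = 2116$)
$\left(1773 + N\right) + 2443 = \left(1773 + 2116\right) + 2443 = 3889 + 2443 = 6332$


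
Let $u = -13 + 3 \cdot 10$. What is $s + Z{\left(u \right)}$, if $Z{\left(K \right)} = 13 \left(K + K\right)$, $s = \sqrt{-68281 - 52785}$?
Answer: $442 + i \sqrt{121066} \approx 442.0 + 347.95 i$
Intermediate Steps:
$u = 17$ ($u = -13 + 30 = 17$)
$s = i \sqrt{121066}$ ($s = \sqrt{-121066} = i \sqrt{121066} \approx 347.95 i$)
$Z{\left(K \right)} = 26 K$ ($Z{\left(K \right)} = 13 \cdot 2 K = 26 K$)
$s + Z{\left(u \right)} = i \sqrt{121066} + 26 \cdot 17 = i \sqrt{121066} + 442 = 442 + i \sqrt{121066}$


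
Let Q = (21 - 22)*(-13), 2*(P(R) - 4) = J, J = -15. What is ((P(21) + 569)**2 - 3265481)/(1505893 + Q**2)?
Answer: -11782763/6024248 ≈ -1.9559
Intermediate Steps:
P(R) = -7/2 (P(R) = 4 + (1/2)*(-15) = 4 - 15/2 = -7/2)
Q = 13 (Q = -1*(-13) = 13)
((P(21) + 569)**2 - 3265481)/(1505893 + Q**2) = ((-7/2 + 569)**2 - 3265481)/(1505893 + 13**2) = ((1131/2)**2 - 3265481)/(1505893 + 169) = (1279161/4 - 3265481)/1506062 = -11782763/4*1/1506062 = -11782763/6024248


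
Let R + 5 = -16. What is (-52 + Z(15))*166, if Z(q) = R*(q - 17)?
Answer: -1660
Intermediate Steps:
R = -21 (R = -5 - 16 = -21)
Z(q) = 357 - 21*q (Z(q) = -21*(q - 17) = -21*(-17 + q) = 357 - 21*q)
(-52 + Z(15))*166 = (-52 + (357 - 21*15))*166 = (-52 + (357 - 315))*166 = (-52 + 42)*166 = -10*166 = -1660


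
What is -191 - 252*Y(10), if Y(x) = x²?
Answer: -25391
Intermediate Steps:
-191 - 252*Y(10) = -191 - 252*10² = -191 - 252*100 = -191 - 25200 = -25391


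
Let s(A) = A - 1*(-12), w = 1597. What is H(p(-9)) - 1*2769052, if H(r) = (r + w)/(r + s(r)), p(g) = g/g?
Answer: -19382565/7 ≈ -2.7689e+6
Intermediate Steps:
s(A) = 12 + A (s(A) = A + 12 = 12 + A)
p(g) = 1
H(r) = (1597 + r)/(12 + 2*r) (H(r) = (r + 1597)/(r + (12 + r)) = (1597 + r)/(12 + 2*r))
H(p(-9)) - 1*2769052 = (1597 + 1)/(2*(6 + 1)) - 1*2769052 = (1/2)*1598/7 - 2769052 = (1/2)*(1/7)*1598 - 2769052 = 799/7 - 2769052 = -19382565/7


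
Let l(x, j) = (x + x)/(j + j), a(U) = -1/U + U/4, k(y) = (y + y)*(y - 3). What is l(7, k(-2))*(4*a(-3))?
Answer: -7/12 ≈ -0.58333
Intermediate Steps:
k(y) = 2*y*(-3 + y) (k(y) = (2*y)*(-3 + y) = 2*y*(-3 + y))
a(U) = -1/U + U/4 (a(U) = -1/U + U*(¼) = -1/U + U/4)
l(x, j) = x/j (l(x, j) = (2*x)/((2*j)) = (2*x)*(1/(2*j)) = x/j)
l(7, k(-2))*(4*a(-3)) = (7/((2*(-2)*(-3 - 2))))*(4*(-1/(-3) + (¼)*(-3))) = (7/((2*(-2)*(-5))))*(4*(-1*(-⅓) - ¾)) = (7/20)*(4*(⅓ - ¾)) = (7*(1/20))*(4*(-5/12)) = (7/20)*(-5/3) = -7/12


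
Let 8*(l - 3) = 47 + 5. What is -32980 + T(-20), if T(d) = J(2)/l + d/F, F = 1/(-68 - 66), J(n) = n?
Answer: -575696/19 ≈ -30300.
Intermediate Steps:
l = 19/2 (l = 3 + (47 + 5)/8 = 3 + (1/8)*52 = 3 + 13/2 = 19/2 ≈ 9.5000)
F = -1/134 (F = 1/(-134) = -1/134 ≈ -0.0074627)
T(d) = 4/19 - 134*d (T(d) = 2/(19/2) + d/(-1/134) = 2*(2/19) + d*(-134) = 4/19 - 134*d)
-32980 + T(-20) = -32980 + (4/19 - 134*(-20)) = -32980 + (4/19 + 2680) = -32980 + 50924/19 = -575696/19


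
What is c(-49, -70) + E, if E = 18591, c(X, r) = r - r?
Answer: 18591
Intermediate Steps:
c(X, r) = 0
c(-49, -70) + E = 0 + 18591 = 18591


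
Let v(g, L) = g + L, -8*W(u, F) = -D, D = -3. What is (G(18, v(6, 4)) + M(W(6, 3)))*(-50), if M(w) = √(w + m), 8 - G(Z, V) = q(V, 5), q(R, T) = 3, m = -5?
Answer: -250 - 25*I*√86/2 ≈ -250.0 - 115.92*I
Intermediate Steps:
W(u, F) = -3/8 (W(u, F) = -(-1)*(-3)/8 = -⅛*3 = -3/8)
v(g, L) = L + g
G(Z, V) = 5 (G(Z, V) = 8 - 1*3 = 8 - 3 = 5)
M(w) = √(-5 + w) (M(w) = √(w - 5) = √(-5 + w))
(G(18, v(6, 4)) + M(W(6, 3)))*(-50) = (5 + √(-5 - 3/8))*(-50) = (5 + √(-43/8))*(-50) = (5 + I*√86/4)*(-50) = -250 - 25*I*√86/2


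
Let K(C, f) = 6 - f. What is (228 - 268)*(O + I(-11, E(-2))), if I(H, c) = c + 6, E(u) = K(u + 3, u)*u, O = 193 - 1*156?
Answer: -1080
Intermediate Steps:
O = 37 (O = 193 - 156 = 37)
E(u) = u*(6 - u) (E(u) = (6 - u)*u = u*(6 - u))
I(H, c) = 6 + c
(228 - 268)*(O + I(-11, E(-2))) = (228 - 268)*(37 + (6 - 2*(6 - 1*(-2)))) = -40*(37 + (6 - 2*(6 + 2))) = -40*(37 + (6 - 2*8)) = -40*(37 + (6 - 16)) = -40*(37 - 10) = -40*27 = -1080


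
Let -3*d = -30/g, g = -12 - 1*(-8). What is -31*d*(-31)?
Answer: -4805/2 ≈ -2402.5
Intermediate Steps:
g = -4 (g = -12 + 8 = -4)
d = -5/2 (d = -(-10)/(-4) = -(-10)*(-1)/4 = -1/3*15/2 = -5/2 ≈ -2.5000)
-31*d*(-31) = -31*(-5/2)*(-31) = (155/2)*(-31) = -4805/2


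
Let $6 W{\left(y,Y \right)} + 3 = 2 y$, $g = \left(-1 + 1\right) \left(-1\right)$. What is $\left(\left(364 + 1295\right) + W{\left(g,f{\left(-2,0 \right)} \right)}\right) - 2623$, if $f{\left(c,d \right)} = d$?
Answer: $- \frac{1929}{2} \approx -964.5$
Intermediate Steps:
$g = 0$ ($g = 0 \left(-1\right) = 0$)
$W{\left(y,Y \right)} = - \frac{1}{2} + \frac{y}{3}$ ($W{\left(y,Y \right)} = - \frac{1}{2} + \frac{2 y}{6} = - \frac{1}{2} + \frac{y}{3}$)
$\left(\left(364 + 1295\right) + W{\left(g,f{\left(-2,0 \right)} \right)}\right) - 2623 = \left(\left(364 + 1295\right) + \left(- \frac{1}{2} + \frac{1}{3} \cdot 0\right)\right) - 2623 = \left(1659 + \left(- \frac{1}{2} + 0\right)\right) - 2623 = \left(1659 - \frac{1}{2}\right) - 2623 = \frac{3317}{2} - 2623 = - \frac{1929}{2}$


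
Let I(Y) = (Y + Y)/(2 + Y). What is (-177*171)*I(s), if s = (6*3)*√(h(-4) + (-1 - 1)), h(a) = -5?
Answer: -544806*√7/(-I + 9*√7) ≈ -60427.0 - 2537.7*I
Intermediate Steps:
s = 18*I*√7 (s = (6*3)*√(-5 + (-1 - 1)) = 18*√(-5 - 2) = 18*√(-7) = 18*(I*√7) = 18*I*√7 ≈ 47.624*I)
I(Y) = 2*Y/(2 + Y) (I(Y) = (2*Y)/(2 + Y) = 2*Y/(2 + Y))
(-177*171)*I(s) = (-177*171)*(2*(18*I*√7)/(2 + 18*I*√7)) = -1089612*I*√7/(2 + 18*I*√7)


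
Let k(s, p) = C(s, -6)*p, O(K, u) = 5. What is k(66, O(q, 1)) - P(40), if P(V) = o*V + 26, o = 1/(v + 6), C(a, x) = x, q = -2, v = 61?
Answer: -3792/67 ≈ -56.597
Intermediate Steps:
o = 1/67 (o = 1/(61 + 6) = 1/67 ≈ 0.014925)
P(V) = 26 + V/67 (P(V) = V/67 + 26 = 26 + V/67)
k(s, p) = -6*p
k(66, O(q, 1)) - P(40) = -6*5 - (26 + (1/67)*40) = -30 - (26 + 40/67) = -30 - 1*1782/67 = -30 - 1782/67 = -3792/67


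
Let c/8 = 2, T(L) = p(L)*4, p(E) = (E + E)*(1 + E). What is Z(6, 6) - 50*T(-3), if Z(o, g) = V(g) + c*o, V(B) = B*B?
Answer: -2268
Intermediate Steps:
p(E) = 2*E*(1 + E) (p(E) = (2*E)*(1 + E) = 2*E*(1 + E))
V(B) = B**2
T(L) = 8*L*(1 + L) (T(L) = (2*L*(1 + L))*4 = 8*L*(1 + L))
c = 16 (c = 8*2 = 16)
Z(o, g) = g**2 + 16*o
Z(6, 6) - 50*T(-3) = (6**2 + 16*6) - 400*(-3)*(1 - 3) = (36 + 96) - 400*(-3)*(-2) = 132 - 50*48 = 132 - 2400 = -2268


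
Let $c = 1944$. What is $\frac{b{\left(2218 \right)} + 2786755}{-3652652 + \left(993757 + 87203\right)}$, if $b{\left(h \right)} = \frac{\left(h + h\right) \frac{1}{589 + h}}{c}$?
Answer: $- \frac{3801696745619}{3508307369784} \approx -1.0836$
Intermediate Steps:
$b{\left(h \right)} = \frac{h}{972 \left(589 + h\right)}$ ($b{\left(h \right)} = \frac{\left(h + h\right) \frac{1}{589 + h}}{1944} = \frac{2 h}{589 + h} \frac{1}{1944} = \frac{h}{972 \left(589 + h\right)}$)
$\frac{b{\left(2218 \right)} + 2786755}{-3652652 + \left(993757 + 87203\right)} = \frac{\frac{1}{972} \cdot 2218 \frac{1}{589 + 2218} + 2786755}{-3652652 + \left(993757 + 87203\right)} = \frac{\frac{1}{972} \cdot 2218 \cdot \frac{1}{2807} + 2786755}{-3652652 + 1080960} = \frac{\frac{1}{972} \cdot 2218 \cdot \frac{1}{2807} + 2786755}{-2571692} = \left(\frac{1109}{1364202} + 2786755\right) \left(- \frac{1}{2571692}\right) = \frac{3801696745619}{1364202} \left(- \frac{1}{2571692}\right) = - \frac{3801696745619}{3508307369784}$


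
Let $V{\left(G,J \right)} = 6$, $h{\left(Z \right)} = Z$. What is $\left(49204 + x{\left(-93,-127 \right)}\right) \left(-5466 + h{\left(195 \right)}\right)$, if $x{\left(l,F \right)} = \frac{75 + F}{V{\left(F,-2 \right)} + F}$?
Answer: $- \frac{31382142456}{121} \approx -2.5936 \cdot 10^{8}$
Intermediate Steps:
$x{\left(l,F \right)} = \frac{75 + F}{6 + F}$
$\left(49204 + x{\left(-93,-127 \right)}\right) \left(-5466 + h{\left(195 \right)}\right) = \left(49204 + \frac{75 - 127}{6 - 127}\right) \left(-5466 + 195\right) = \left(49204 + \frac{1}{-121} \left(-52\right)\right) \left(-5271\right) = \left(49204 - - \frac{52}{121}\right) \left(-5271\right) = \left(49204 + \frac{52}{121}\right) \left(-5271\right) = \frac{5953736}{121} \left(-5271\right) = - \frac{31382142456}{121}$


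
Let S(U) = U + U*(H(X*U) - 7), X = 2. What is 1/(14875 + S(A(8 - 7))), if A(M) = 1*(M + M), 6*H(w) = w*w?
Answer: 3/44605 ≈ 6.7257e-5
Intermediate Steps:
H(w) = w²/6 (H(w) = (w*w)/6 = w²/6)
A(M) = 2*M (A(M) = 1*(2*M) = 2*M)
S(U) = U + U*(-7 + 2*U²/3) (S(U) = U + U*((2*U)²/6 - 7) = U + U*((4*U²)/6 - 7) = U + U*(2*U²/3 - 7) = U + U*(-7 + 2*U²/3))
1/(14875 + S(A(8 - 7))) = 1/(14875 + 2*(2*(8 - 7))*(-9 + (2*(8 - 7))²)/3) = 1/(14875 + 2*(2*1)*(-9 + (2*1)²)/3) = 1/(14875 + (⅔)*2*(-9 + 2²)) = 1/(14875 + (⅔)*2*(-9 + 4)) = 1/(14875 + (⅔)*2*(-5)) = 1/(14875 - 20/3) = 1/(44605/3) = 3/44605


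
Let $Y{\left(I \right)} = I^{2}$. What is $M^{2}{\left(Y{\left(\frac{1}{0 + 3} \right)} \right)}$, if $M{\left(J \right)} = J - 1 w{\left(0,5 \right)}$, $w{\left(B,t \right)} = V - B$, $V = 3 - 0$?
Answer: $\frac{676}{81} \approx 8.3457$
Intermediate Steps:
$V = 3$ ($V = 3 + 0 = 3$)
$w{\left(B,t \right)} = 3 - B$
$M{\left(J \right)} = -3 + J$ ($M{\left(J \right)} = J - 1 \left(3 - 0\right) = J - 1 \left(3 + 0\right) = J - 1 \cdot 3 = J - 3 = -3 + J$)
$M^{2}{\left(Y{\left(\frac{1}{0 + 3} \right)} \right)} = \left(-3 + \left(\frac{1}{0 + 3}\right)^{2}\right)^{2} = \left(-3 + \left(\frac{1}{3}\right)^{2}\right)^{2} = \left(-3 + \frac{1}{9}\right)^{2} = \left(- \frac{26}{9}\right)^{2} = \frac{676}{81}$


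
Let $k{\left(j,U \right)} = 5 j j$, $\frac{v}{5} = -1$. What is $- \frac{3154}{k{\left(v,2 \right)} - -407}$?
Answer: $- \frac{83}{14} \approx -5.9286$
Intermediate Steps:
$v = -5$ ($v = 5 \left(-1\right) = -5$)
$k{\left(j,U \right)} = 5 j^{2}$
$- \frac{3154}{k{\left(v,2 \right)} - -407} = - \frac{3154}{5 \left(-5\right)^{2} - -407} = - \frac{3154}{5 \cdot 25 + 407} = - \frac{3154}{125 + 407} = - \frac{3154}{532} = \left(-3154\right) \frac{1}{532} = - \frac{83}{14}$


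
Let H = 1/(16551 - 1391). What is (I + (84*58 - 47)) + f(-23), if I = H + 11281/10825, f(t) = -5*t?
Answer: 162171922157/32821400 ≈ 4941.0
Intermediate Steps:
H = 1/15160 ≈ 6.5963e-5
I = 34206157/32821400 (I = 1/15160 + 11281/10825 = 34206157/32821400 ≈ 1.0422)
(I + (84*58 - 47)) + f(-23) = (34206157/32821400 + (84*58 - 47)) - 5*(-23) = (34206157/32821400 + (4872 - 47)) + 115 = (34206157/32821400 + 4825) + 115 = 158397461157/32821400 + 115 = 162171922157/32821400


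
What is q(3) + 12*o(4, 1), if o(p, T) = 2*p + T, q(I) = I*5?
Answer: 123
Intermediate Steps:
q(I) = 5*I
o(p, T) = T + 2*p
q(3) + 12*o(4, 1) = 5*3 + 12*(1 + 2*4) = 15 + 12*(1 + 8) = 15 + 12*9 = 15 + 108 = 123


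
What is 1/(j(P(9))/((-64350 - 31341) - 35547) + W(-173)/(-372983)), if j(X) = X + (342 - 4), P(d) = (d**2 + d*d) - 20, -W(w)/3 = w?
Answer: -8158257159/41190727 ≈ -198.06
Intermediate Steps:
W(w) = -3*w
P(d) = -20 + 2*d**2 (P(d) = (d**2 + d**2) - 20 = 2*d**2 - 20 = -20 + 2*d**2)
j(X) = 338 + X (j(X) = X + 338 = 338 + X)
1/(j(P(9))/((-64350 - 31341) - 35547) + W(-173)/(-372983)) = 1/((338 + (-20 + 2*9**2))/((-64350 - 31341) - 35547) - 3*(-173)/(-372983)) = 1/((338 + (-20 + 2*81))/(-95691 - 35547) + 519*(-1/372983)) = 1/((338 + (-20 + 162))/(-131238) - 519/372983) = 1/((338 + 142)*(-1/131238) - 519/372983) = 1/(480*(-1/131238) - 519/372983) = 1/(-80/21873 - 519/372983) = 1/(-41190727/8158257159) = -8158257159/41190727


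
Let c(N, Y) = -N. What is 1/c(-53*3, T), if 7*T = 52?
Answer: 1/159 ≈ 0.0062893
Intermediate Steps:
T = 52/7 (T = (⅐)*52 = 52/7 ≈ 7.4286)
1/c(-53*3, T) = 1/(-(-53)*3) = 1/(-1*(-159)) = 1/159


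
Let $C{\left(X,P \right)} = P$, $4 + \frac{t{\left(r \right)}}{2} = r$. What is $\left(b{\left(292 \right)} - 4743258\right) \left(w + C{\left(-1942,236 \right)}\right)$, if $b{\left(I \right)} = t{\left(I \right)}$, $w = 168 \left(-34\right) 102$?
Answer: $2762081084616$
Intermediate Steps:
$t{\left(r \right)} = -8 + 2 r$
$w = -582624$ ($w = \left(-5712\right) 102 = -582624$)
$b{\left(I \right)} = -8 + 2 I$
$\left(b{\left(292 \right)} - 4743258\right) \left(w + C{\left(-1942,236 \right)}\right) = \left(\left(-8 + 2 \cdot 292\right) - 4743258\right) \left(-582624 + 236\right) = \left(\left(-8 + 584\right) - 4743258\right) \left(-582388\right) = \left(576 - 4743258\right) \left(-582388\right) = \left(-4742682\right) \left(-582388\right) = 2762081084616$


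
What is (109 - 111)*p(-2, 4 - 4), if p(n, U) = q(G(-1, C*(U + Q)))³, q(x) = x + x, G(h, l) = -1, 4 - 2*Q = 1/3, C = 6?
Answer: 16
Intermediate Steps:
Q = 11/6 (Q = 2 - 1/(2*3) = 2 - ½*⅓ = 2 - ⅙ = 11/6 ≈ 1.8333)
q(x) = 2*x
p(n, U) = -8 (p(n, U) = (2*(-1))³ = (-2)³ = -8)
(109 - 111)*p(-2, 4 - 4) = (109 - 111)*(-8) = -2*(-8) = 16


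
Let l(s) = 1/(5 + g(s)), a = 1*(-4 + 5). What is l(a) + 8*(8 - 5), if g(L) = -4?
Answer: 25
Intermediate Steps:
a = 1 (a = 1*1 = 1)
l(s) = 1 (l(s) = 1/(5 - 4) = 1/1 = 1)
l(a) + 8*(8 - 5) = 1 + 8*(8 - 5) = 1 + 8*3 = 1 + 24 = 25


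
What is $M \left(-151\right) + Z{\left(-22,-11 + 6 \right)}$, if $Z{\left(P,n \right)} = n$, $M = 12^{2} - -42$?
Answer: $-28091$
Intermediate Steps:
$M = 186$ ($M = 144 + 42 = 186$)
$M \left(-151\right) + Z{\left(-22,-11 + 6 \right)} = 186 \left(-151\right) + \left(-11 + 6\right) = -28086 - 5 = -28091$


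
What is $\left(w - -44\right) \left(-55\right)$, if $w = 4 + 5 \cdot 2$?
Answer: $-3190$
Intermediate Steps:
$w = 14$ ($w = 4 + 10 = 14$)
$\left(w - -44\right) \left(-55\right) = \left(14 - -44\right) \left(-55\right) = \left(14 + 44\right) \left(-55\right) = 58 \left(-55\right) = -3190$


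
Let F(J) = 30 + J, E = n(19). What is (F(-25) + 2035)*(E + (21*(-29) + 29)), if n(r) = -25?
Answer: -1234200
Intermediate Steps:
E = -25
(F(-25) + 2035)*(E + (21*(-29) + 29)) = ((30 - 25) + 2035)*(-25 + (21*(-29) + 29)) = (5 + 2035)*(-25 + (-609 + 29)) = 2040*(-25 - 580) = 2040*(-605) = -1234200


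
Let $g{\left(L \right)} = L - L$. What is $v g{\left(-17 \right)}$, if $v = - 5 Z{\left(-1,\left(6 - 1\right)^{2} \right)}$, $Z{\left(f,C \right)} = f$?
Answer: $0$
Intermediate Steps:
$v = 5$ ($v = \left(-5\right) \left(-1\right) = 5$)
$g{\left(L \right)} = 0$
$v g{\left(-17 \right)} = 5 \cdot 0 = 0$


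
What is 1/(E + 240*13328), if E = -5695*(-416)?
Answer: 1/5567840 ≈ 1.7960e-7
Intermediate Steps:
E = 2369120
1/(E + 240*13328) = 1/(2369120 + 240*13328) = 1/(2369120 + 3198720) = 1/5567840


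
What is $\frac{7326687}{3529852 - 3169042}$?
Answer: $\frac{2442229}{120270} \approx 20.306$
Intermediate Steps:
$\frac{7326687}{3529852 - 3169042} = \frac{7326687}{360810} = 7326687 \cdot \frac{1}{360810} = \frac{2442229}{120270}$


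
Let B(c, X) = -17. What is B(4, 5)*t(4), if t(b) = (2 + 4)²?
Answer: -612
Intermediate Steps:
t(b) = 36 (t(b) = 6² = 36)
B(4, 5)*t(4) = -17*36 = -612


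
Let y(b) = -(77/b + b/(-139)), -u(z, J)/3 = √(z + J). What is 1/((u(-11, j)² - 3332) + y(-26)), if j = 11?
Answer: -3614/12031821 ≈ -0.00030037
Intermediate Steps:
u(z, J) = -3*√(J + z) (u(z, J) = -3*√(z + J) = -3*√(J + z))
y(b) = -77/b + b/139 (y(b) = -(77/b + b*(-1/139)) = -(77/b - b/139) = -77/b + b/139)
1/((u(-11, j)² - 3332) + y(-26)) = 1/(((-3*√(11 - 11))² - 3332) + (-77/(-26) + (1/139)*(-26))) = 1/(((-3*√0)² - 3332) + (-77*(-1/26) - 26/139)) = 1/(((-3*0)² - 3332) + (77/26 - 26/139)) = 1/((0² - 3332) + 10027/3614) = 1/((0 - 3332) + 10027/3614) = 1/(-3332 + 10027/3614) = 1/(-12031821/3614) = -3614/12031821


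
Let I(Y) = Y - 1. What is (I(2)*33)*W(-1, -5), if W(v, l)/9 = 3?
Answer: 891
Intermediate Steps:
W(v, l) = 27 (W(v, l) = 9*3 = 27)
I(Y) = -1 + Y
(I(2)*33)*W(-1, -5) = ((-1 + 2)*33)*27 = (1*33)*27 = 33*27 = 891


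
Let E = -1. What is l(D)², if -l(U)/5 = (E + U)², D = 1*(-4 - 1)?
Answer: 32400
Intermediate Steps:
D = -5 (D = 1*(-5) = -5)
l(U) = -5*(-1 + U)²
l(D)² = (-5*(-1 - 5)²)² = (-5*(-6)²)² = (-5*36)² = (-180)² = 32400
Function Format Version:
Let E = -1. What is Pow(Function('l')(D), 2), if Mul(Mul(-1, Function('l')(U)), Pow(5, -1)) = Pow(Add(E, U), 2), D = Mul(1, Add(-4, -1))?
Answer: 32400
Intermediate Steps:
D = -5 (D = Mul(1, -5) = -5)
Function('l')(U) = Mul(-5, Pow(Add(-1, U), 2))
Pow(Function('l')(D), 2) = Pow(Mul(-5, Pow(Add(-1, -5), 2)), 2) = Pow(Mul(-5, Pow(-6, 2)), 2) = Pow(Mul(-5, 36), 2) = Pow(-180, 2) = 32400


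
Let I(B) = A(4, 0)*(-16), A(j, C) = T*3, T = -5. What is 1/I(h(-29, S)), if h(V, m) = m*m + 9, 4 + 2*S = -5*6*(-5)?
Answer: 1/240 ≈ 0.0041667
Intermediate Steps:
A(j, C) = -15 (A(j, C) = -5*3 = -15)
S = 73 (S = -2 + (-5*6*(-5))/2 = -2 + (-30*(-5))/2 = -2 + (1/2)*150 = -2 + 75 = 73)
h(V, m) = 9 + m**2 (h(V, m) = m**2 + 9 = 9 + m**2)
I(B) = 240 (I(B) = -15*(-16) = 240)
1/I(h(-29, S)) = 1/240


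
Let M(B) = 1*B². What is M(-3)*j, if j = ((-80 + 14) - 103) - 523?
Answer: -6228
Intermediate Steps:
M(B) = B²
j = -692 (j = (-66 - 103) - 523 = -169 - 523 = -692)
M(-3)*j = (-3)²*(-692) = 9*(-692) = -6228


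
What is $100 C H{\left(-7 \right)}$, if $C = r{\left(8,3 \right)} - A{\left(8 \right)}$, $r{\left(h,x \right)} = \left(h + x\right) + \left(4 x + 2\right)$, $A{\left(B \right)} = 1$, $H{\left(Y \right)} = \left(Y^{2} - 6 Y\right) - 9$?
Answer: $196800$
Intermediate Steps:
$H{\left(Y \right)} = -9 + Y^{2} - 6 Y$
$r{\left(h,x \right)} = 2 + h + 5 x$ ($r{\left(h,x \right)} = \left(h + x\right) + \left(2 + 4 x\right) = 2 + h + 5 x$)
$C = 24$ ($C = \left(2 + 8 + 5 \cdot 3\right) - 1 = \left(2 + 8 + 15\right) - 1 = 25 - 1 = 24$)
$100 C H{\left(-7 \right)} = 100 \cdot 24 \left(-9 + \left(-7\right)^{2} - -42\right) = 2400 \left(-9 + 49 + 42\right) = 2400 \cdot 82 = 196800$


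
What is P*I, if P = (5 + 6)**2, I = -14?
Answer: -1694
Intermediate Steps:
P = 121 (P = 11**2 = 121)
P*I = 121*(-14) = -1694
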